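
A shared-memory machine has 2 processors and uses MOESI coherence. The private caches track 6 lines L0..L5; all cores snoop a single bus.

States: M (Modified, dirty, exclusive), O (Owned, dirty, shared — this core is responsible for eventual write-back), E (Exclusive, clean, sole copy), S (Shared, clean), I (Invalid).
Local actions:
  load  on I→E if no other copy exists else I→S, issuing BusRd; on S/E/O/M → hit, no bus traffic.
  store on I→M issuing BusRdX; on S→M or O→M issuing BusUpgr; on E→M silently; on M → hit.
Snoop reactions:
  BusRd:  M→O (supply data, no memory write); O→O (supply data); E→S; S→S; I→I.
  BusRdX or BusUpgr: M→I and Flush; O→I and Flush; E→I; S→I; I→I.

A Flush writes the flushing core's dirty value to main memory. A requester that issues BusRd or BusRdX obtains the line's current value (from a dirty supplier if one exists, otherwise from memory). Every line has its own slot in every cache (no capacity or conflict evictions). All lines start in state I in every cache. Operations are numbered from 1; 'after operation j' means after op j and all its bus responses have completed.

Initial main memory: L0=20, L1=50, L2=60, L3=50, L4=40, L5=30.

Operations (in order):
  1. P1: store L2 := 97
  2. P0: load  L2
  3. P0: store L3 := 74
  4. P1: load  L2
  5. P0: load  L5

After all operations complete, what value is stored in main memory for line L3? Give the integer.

memory[L3] = 50

1. P1: store L2 := 97  bus=[BusRdX]  L2: P0=I P1=M  mem[L2]=60
2. P0: load  L2  bus=[BusRd]  L2: P0=S P1=O  mem[L2]=60
3. P0: store L3 := 74  bus=[BusRdX]  L3: P0=M P1=I  mem[L3]=50
4. P1: load  L2  bus=[-]  L2: P0=S P1=O  mem[L2]=60
5. P0: load  L5  bus=[BusRd]  L5: P0=E P1=I  mem[L5]=30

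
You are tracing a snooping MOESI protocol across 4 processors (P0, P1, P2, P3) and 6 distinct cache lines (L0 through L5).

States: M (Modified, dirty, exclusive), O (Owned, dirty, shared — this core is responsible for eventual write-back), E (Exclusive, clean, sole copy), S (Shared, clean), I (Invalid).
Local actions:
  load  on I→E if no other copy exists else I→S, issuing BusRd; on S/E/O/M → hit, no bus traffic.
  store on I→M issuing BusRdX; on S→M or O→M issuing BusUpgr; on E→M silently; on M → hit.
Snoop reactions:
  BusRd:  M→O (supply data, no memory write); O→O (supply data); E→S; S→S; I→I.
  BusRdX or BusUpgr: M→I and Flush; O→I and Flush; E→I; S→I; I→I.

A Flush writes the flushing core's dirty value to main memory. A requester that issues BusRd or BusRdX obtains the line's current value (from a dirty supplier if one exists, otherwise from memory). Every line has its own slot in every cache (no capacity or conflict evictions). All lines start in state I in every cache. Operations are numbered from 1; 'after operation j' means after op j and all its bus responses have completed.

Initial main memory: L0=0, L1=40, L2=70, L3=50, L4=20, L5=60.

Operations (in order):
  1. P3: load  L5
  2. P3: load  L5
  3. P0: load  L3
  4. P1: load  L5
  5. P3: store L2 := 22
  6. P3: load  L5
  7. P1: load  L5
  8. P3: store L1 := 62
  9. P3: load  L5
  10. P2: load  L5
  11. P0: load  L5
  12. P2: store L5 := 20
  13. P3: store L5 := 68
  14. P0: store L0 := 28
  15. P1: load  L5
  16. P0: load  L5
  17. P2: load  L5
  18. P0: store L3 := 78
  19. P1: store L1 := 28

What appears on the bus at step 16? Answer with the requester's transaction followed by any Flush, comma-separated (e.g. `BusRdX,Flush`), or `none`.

bus = BusRd

1. P3: load  L5  bus=[BusRd]  L5: P0=I P1=I P2=I P3=E  mem[L5]=60
2. P3: load  L5  bus=[-]  L5: P0=I P1=I P2=I P3=E  mem[L5]=60
3. P0: load  L3  bus=[BusRd]  L3: P0=E P1=I P2=I P3=I  mem[L3]=50
4. P1: load  L5  bus=[BusRd]  L5: P0=I P1=S P2=I P3=S  mem[L5]=60
5. P3: store L2 := 22  bus=[BusRdX]  L2: P0=I P1=I P2=I P3=M  mem[L2]=70
6. P3: load  L5  bus=[-]  L5: P0=I P1=S P2=I P3=S  mem[L5]=60
7. P1: load  L5  bus=[-]  L5: P0=I P1=S P2=I P3=S  mem[L5]=60
8. P3: store L1 := 62  bus=[BusRdX]  L1: P0=I P1=I P2=I P3=M  mem[L1]=40
9. P3: load  L5  bus=[-]  L5: P0=I P1=S P2=I P3=S  mem[L5]=60
10. P2: load  L5  bus=[BusRd]  L5: P0=I P1=S P2=S P3=S  mem[L5]=60
11. P0: load  L5  bus=[BusRd]  L5: P0=S P1=S P2=S P3=S  mem[L5]=60
12. P2: store L5 := 20  bus=[BusUpgr]  L5: P0=I P1=I P2=M P3=I  mem[L5]=60
13. P3: store L5 := 68  bus=[BusRdX,Flush]  L5: P0=I P1=I P2=I P3=M  mem[L5]=20
14. P0: store L0 := 28  bus=[BusRdX]  L0: P0=M P1=I P2=I P3=I  mem[L0]=0
15. P1: load  L5  bus=[BusRd]  L5: P0=I P1=S P2=I P3=O  mem[L5]=20
16. P0: load  L5  bus=[BusRd]  L5: P0=S P1=S P2=I P3=O  mem[L5]=20
17. P2: load  L5  bus=[BusRd]  L5: P0=S P1=S P2=S P3=O  mem[L5]=20
18. P0: store L3 := 78  bus=[-]  L3: P0=M P1=I P2=I P3=I  mem[L3]=50
19. P1: store L1 := 28  bus=[BusRdX,Flush]  L1: P0=I P1=M P2=I P3=I  mem[L1]=62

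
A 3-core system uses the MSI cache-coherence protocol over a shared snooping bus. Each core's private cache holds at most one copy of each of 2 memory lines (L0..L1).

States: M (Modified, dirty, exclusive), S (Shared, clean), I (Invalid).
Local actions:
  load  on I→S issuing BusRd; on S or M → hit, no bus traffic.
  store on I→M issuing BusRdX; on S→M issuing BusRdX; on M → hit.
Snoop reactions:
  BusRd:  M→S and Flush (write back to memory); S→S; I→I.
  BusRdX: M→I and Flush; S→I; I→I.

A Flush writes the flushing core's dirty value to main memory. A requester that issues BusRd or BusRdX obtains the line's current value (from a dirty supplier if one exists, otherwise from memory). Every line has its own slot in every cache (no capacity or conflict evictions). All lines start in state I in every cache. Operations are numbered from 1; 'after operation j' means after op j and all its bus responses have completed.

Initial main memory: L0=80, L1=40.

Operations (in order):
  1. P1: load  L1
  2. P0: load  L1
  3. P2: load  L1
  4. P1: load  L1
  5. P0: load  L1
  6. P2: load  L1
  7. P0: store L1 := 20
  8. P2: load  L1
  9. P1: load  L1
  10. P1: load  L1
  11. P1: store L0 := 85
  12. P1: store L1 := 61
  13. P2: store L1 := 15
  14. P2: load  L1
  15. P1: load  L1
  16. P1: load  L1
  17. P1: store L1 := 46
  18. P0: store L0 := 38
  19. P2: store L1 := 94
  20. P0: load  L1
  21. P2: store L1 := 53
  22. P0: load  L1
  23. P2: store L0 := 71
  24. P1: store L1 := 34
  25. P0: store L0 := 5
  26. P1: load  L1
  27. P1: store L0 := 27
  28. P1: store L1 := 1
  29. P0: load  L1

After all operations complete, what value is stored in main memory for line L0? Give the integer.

memory[L0] = 5

step 1: P1: load  L1  ⟶  ISI  (L1)  txn=BusRd  M[L1]=40
step 2: P0: load  L1  ⟶  SSI  (L1)  txn=BusRd  M[L1]=40
step 3: P2: load  L1  ⟶  SSS  (L1)  txn=BusRd  M[L1]=40
step 4: P1: load  L1  ⟶  SSS  (L1)  txn=∅  M[L1]=40
step 5: P0: load  L1  ⟶  SSS  (L1)  txn=∅  M[L1]=40
step 6: P2: load  L1  ⟶  SSS  (L1)  txn=∅  M[L1]=40
step 7: P0: store L1 := 20  ⟶  MII  (L1)  txn=BusRdX  M[L1]=40
step 8: P2: load  L1  ⟶  SIS  (L1)  txn=BusRd+Flush  M[L1]=20
step 9: P1: load  L1  ⟶  SSS  (L1)  txn=BusRd  M[L1]=20
step 10: P1: load  L1  ⟶  SSS  (L1)  txn=∅  M[L1]=20
step 11: P1: store L0 := 85  ⟶  IMI  (L0)  txn=BusRdX  M[L0]=80
step 12: P1: store L1 := 61  ⟶  IMI  (L1)  txn=BusRdX  M[L1]=20
step 13: P2: store L1 := 15  ⟶  IIM  (L1)  txn=BusRdX+Flush  M[L1]=61
step 14: P2: load  L1  ⟶  IIM  (L1)  txn=∅  M[L1]=61
step 15: P1: load  L1  ⟶  ISS  (L1)  txn=BusRd+Flush  M[L1]=15
step 16: P1: load  L1  ⟶  ISS  (L1)  txn=∅  M[L1]=15
step 17: P1: store L1 := 46  ⟶  IMI  (L1)  txn=BusRdX  M[L1]=15
step 18: P0: store L0 := 38  ⟶  MII  (L0)  txn=BusRdX+Flush  M[L0]=85
step 19: P2: store L1 := 94  ⟶  IIM  (L1)  txn=BusRdX+Flush  M[L1]=46
step 20: P0: load  L1  ⟶  SIS  (L1)  txn=BusRd+Flush  M[L1]=94
step 21: P2: store L1 := 53  ⟶  IIM  (L1)  txn=BusRdX  M[L1]=94
step 22: P0: load  L1  ⟶  SIS  (L1)  txn=BusRd+Flush  M[L1]=53
step 23: P2: store L0 := 71  ⟶  IIM  (L0)  txn=BusRdX+Flush  M[L0]=38
step 24: P1: store L1 := 34  ⟶  IMI  (L1)  txn=BusRdX  M[L1]=53
step 25: P0: store L0 := 5  ⟶  MII  (L0)  txn=BusRdX+Flush  M[L0]=71
step 26: P1: load  L1  ⟶  IMI  (L1)  txn=∅  M[L1]=53
step 27: P1: store L0 := 27  ⟶  IMI  (L0)  txn=BusRdX+Flush  M[L0]=5
step 28: P1: store L1 := 1  ⟶  IMI  (L1)  txn=∅  M[L1]=53
step 29: P0: load  L1  ⟶  SSI  (L1)  txn=BusRd+Flush  M[L1]=1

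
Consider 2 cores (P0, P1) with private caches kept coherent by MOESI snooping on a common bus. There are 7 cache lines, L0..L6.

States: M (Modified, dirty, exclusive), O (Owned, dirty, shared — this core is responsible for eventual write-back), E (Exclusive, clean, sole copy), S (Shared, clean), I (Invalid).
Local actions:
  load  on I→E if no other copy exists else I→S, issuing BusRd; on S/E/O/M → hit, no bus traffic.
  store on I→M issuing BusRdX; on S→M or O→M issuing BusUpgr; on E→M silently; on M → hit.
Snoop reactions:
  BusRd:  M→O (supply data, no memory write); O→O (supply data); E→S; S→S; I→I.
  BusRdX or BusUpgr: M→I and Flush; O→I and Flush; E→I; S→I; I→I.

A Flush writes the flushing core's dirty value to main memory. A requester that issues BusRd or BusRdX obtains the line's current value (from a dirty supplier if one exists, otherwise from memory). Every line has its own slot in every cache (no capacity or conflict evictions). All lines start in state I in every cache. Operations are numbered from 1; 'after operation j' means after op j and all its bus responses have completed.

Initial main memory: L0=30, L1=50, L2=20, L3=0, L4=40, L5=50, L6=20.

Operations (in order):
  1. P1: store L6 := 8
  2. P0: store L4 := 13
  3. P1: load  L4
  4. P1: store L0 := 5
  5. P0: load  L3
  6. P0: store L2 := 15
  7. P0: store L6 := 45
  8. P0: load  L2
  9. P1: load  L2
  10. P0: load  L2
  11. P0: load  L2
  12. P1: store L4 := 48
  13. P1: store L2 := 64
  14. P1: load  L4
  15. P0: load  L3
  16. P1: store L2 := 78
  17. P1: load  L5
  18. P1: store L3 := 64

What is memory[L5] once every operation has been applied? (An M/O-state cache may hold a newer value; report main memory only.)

memory[L5] = 50

[1] P1: store L6 := 8 | P0:I, P1:M(8) | bus: BusRdX
[2] P0: store L4 := 13 | P0:M(13), P1:I | bus: BusRdX
[3] P1: load  L4 | P0:O(13), P1:S(13) | bus: BusRd
[4] P1: store L0 := 5 | P0:I, P1:M(5) | bus: BusRdX
[5] P0: load  L3 | P0:E(0), P1:I | bus: BusRd
[6] P0: store L2 := 15 | P0:M(15), P1:I | bus: BusRdX
[7] P0: store L6 := 45 | P0:M(45), P1:I | bus: BusRdX,Flush
[8] P0: load  L2 | P0:M(15), P1:I | bus: none
[9] P1: load  L2 | P0:O(15), P1:S(15) | bus: BusRd
[10] P0: load  L2 | P0:O(15), P1:S(15) | bus: none
[11] P0: load  L2 | P0:O(15), P1:S(15) | bus: none
[12] P1: store L4 := 48 | P0:I, P1:M(48) | bus: BusUpgr,Flush
[13] P1: store L2 := 64 | P0:I, P1:M(64) | bus: BusUpgr,Flush
[14] P1: load  L4 | P0:I, P1:M(48) | bus: none
[15] P0: load  L3 | P0:E(0), P1:I | bus: none
[16] P1: store L2 := 78 | P0:I, P1:M(78) | bus: none
[17] P1: load  L5 | P0:I, P1:E(50) | bus: BusRd
[18] P1: store L3 := 64 | P0:I, P1:M(64) | bus: BusRdX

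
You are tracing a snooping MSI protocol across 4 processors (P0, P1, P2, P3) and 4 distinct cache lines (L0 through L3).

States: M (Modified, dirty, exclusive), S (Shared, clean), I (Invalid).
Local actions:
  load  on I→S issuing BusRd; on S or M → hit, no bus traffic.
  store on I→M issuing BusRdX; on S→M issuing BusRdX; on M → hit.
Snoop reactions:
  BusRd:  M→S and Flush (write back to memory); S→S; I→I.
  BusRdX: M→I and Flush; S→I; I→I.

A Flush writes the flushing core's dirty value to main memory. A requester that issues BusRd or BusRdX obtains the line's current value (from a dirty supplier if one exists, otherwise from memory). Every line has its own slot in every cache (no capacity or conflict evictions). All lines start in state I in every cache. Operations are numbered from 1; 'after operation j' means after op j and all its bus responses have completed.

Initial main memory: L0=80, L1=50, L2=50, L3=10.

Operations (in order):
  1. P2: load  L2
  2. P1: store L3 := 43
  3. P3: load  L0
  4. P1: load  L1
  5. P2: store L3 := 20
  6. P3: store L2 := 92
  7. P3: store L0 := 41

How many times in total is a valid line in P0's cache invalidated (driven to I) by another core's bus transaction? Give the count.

invalidations = 0

step 1: P2: load  L2  ⟶  IISI  (L2)  txn=BusRd  M[L2]=50
step 2: P1: store L3 := 43  ⟶  IMII  (L3)  txn=BusRdX  M[L3]=10
step 3: P3: load  L0  ⟶  IIIS  (L0)  txn=BusRd  M[L0]=80
step 4: P1: load  L1  ⟶  ISII  (L1)  txn=BusRd  M[L1]=50
step 5: P2: store L3 := 20  ⟶  IIMI  (L3)  txn=BusRdX+Flush  M[L3]=43
step 6: P3: store L2 := 92  ⟶  IIIM  (L2)  txn=BusRdX  M[L2]=50
step 7: P3: store L0 := 41  ⟶  IIIM  (L0)  txn=BusRdX  M[L0]=80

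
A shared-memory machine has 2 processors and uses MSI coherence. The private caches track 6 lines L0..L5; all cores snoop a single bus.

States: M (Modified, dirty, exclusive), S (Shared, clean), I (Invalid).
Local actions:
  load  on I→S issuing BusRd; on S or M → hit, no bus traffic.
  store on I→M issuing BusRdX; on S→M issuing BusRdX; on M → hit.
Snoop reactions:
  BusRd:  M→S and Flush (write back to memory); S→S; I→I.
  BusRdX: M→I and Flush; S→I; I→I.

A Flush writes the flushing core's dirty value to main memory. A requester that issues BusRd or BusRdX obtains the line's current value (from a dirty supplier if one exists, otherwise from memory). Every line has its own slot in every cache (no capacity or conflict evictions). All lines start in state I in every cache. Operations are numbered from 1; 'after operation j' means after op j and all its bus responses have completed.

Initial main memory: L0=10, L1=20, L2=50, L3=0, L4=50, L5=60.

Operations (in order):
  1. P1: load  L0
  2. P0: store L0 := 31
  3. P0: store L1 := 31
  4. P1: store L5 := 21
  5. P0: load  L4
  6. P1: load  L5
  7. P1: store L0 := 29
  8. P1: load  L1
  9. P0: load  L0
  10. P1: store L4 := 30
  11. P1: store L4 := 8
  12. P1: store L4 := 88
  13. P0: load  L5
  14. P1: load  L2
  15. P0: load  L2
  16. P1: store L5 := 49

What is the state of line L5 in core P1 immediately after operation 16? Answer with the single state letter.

[1] P1: load  L0 | P0:I, P1:S(10) | bus: BusRd
[2] P0: store L0 := 31 | P0:M(31), P1:I | bus: BusRdX
[3] P0: store L1 := 31 | P0:M(31), P1:I | bus: BusRdX
[4] P1: store L5 := 21 | P0:I, P1:M(21) | bus: BusRdX
[5] P0: load  L4 | P0:S(50), P1:I | bus: BusRd
[6] P1: load  L5 | P0:I, P1:M(21) | bus: none
[7] P1: store L0 := 29 | P0:I, P1:M(29) | bus: BusRdX,Flush
[8] P1: load  L1 | P0:S(31), P1:S(31) | bus: BusRd,Flush
[9] P0: load  L0 | P0:S(29), P1:S(29) | bus: BusRd,Flush
[10] P1: store L4 := 30 | P0:I, P1:M(30) | bus: BusRdX
[11] P1: store L4 := 8 | P0:I, P1:M(8) | bus: none
[12] P1: store L4 := 88 | P0:I, P1:M(88) | bus: none
[13] P0: load  L5 | P0:S(21), P1:S(21) | bus: BusRd,Flush
[14] P1: load  L2 | P0:I, P1:S(50) | bus: BusRd
[15] P0: load  L2 | P0:S(50), P1:S(50) | bus: BusRd
[16] P1: store L5 := 49 | P0:I, P1:M(49) | bus: BusRdX

state = M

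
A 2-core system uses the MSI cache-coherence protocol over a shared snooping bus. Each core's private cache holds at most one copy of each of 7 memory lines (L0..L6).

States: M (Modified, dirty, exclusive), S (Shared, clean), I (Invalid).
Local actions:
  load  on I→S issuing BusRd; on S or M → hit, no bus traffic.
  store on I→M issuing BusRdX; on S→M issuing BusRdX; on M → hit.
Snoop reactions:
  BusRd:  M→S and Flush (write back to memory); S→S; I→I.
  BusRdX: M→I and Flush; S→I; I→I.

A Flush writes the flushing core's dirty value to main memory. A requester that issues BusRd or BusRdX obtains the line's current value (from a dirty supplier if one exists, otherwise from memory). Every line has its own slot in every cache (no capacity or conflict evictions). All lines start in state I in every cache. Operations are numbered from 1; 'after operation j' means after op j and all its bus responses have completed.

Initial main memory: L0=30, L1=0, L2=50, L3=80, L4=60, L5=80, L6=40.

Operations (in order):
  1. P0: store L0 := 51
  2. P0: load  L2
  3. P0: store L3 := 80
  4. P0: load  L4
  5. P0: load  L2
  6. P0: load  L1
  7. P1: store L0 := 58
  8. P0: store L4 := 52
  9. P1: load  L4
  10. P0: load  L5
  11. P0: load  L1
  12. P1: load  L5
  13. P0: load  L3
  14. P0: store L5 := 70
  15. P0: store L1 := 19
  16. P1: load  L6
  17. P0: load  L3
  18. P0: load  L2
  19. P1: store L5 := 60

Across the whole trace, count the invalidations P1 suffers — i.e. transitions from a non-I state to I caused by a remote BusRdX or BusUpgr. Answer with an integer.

invalidations = 1

1. P0: store L0 := 51  bus=[BusRdX]  L0: P0=M P1=I  mem[L0]=30
2. P0: load  L2  bus=[BusRd]  L2: P0=S P1=I  mem[L2]=50
3. P0: store L3 := 80  bus=[BusRdX]  L3: P0=M P1=I  mem[L3]=80
4. P0: load  L4  bus=[BusRd]  L4: P0=S P1=I  mem[L4]=60
5. P0: load  L2  bus=[-]  L2: P0=S P1=I  mem[L2]=50
6. P0: load  L1  bus=[BusRd]  L1: P0=S P1=I  mem[L1]=0
7. P1: store L0 := 58  bus=[BusRdX,Flush]  L0: P0=I P1=M  mem[L0]=51
8. P0: store L4 := 52  bus=[BusRdX]  L4: P0=M P1=I  mem[L4]=60
9. P1: load  L4  bus=[BusRd,Flush]  L4: P0=S P1=S  mem[L4]=52
10. P0: load  L5  bus=[BusRd]  L5: P0=S P1=I  mem[L5]=80
11. P0: load  L1  bus=[-]  L1: P0=S P1=I  mem[L1]=0
12. P1: load  L5  bus=[BusRd]  L5: P0=S P1=S  mem[L5]=80
13. P0: load  L3  bus=[-]  L3: P0=M P1=I  mem[L3]=80
14. P0: store L5 := 70  bus=[BusRdX]  L5: P0=M P1=I  mem[L5]=80
15. P0: store L1 := 19  bus=[BusRdX]  L1: P0=M P1=I  mem[L1]=0
16. P1: load  L6  bus=[BusRd]  L6: P0=I P1=S  mem[L6]=40
17. P0: load  L3  bus=[-]  L3: P0=M P1=I  mem[L3]=80
18. P0: load  L2  bus=[-]  L2: P0=S P1=I  mem[L2]=50
19. P1: store L5 := 60  bus=[BusRdX,Flush]  L5: P0=I P1=M  mem[L5]=70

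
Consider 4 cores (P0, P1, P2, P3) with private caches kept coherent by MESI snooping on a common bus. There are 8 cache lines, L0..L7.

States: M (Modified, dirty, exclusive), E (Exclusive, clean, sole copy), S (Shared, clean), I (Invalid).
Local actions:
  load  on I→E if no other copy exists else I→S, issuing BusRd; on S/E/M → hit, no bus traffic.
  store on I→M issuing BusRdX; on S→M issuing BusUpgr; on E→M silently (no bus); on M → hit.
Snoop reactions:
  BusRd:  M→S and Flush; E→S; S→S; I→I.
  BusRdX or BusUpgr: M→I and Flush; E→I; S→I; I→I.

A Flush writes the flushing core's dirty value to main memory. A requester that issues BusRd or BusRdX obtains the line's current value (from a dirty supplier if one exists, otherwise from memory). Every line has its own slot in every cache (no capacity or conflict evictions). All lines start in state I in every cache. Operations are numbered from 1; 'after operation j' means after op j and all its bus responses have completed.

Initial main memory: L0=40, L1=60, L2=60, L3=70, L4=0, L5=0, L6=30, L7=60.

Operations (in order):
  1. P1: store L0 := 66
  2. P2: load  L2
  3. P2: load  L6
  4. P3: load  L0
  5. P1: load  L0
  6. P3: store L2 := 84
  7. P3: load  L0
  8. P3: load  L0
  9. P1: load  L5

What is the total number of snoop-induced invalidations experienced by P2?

step 1: P1: store L0 := 66  ⟶  IMII  (L0)  txn=BusRdX  M[L0]=40
step 2: P2: load  L2  ⟶  IIEI  (L2)  txn=BusRd  M[L2]=60
step 3: P2: load  L6  ⟶  IIEI  (L6)  txn=BusRd  M[L6]=30
step 4: P3: load  L0  ⟶  ISIS  (L0)  txn=BusRd+Flush  M[L0]=66
step 5: P1: load  L0  ⟶  ISIS  (L0)  txn=∅  M[L0]=66
step 6: P3: store L2 := 84  ⟶  IIIM  (L2)  txn=BusRdX  M[L2]=60
step 7: P3: load  L0  ⟶  ISIS  (L0)  txn=∅  M[L0]=66
step 8: P3: load  L0  ⟶  ISIS  (L0)  txn=∅  M[L0]=66
step 9: P1: load  L5  ⟶  IEII  (L5)  txn=BusRd  M[L5]=0

invalidations = 1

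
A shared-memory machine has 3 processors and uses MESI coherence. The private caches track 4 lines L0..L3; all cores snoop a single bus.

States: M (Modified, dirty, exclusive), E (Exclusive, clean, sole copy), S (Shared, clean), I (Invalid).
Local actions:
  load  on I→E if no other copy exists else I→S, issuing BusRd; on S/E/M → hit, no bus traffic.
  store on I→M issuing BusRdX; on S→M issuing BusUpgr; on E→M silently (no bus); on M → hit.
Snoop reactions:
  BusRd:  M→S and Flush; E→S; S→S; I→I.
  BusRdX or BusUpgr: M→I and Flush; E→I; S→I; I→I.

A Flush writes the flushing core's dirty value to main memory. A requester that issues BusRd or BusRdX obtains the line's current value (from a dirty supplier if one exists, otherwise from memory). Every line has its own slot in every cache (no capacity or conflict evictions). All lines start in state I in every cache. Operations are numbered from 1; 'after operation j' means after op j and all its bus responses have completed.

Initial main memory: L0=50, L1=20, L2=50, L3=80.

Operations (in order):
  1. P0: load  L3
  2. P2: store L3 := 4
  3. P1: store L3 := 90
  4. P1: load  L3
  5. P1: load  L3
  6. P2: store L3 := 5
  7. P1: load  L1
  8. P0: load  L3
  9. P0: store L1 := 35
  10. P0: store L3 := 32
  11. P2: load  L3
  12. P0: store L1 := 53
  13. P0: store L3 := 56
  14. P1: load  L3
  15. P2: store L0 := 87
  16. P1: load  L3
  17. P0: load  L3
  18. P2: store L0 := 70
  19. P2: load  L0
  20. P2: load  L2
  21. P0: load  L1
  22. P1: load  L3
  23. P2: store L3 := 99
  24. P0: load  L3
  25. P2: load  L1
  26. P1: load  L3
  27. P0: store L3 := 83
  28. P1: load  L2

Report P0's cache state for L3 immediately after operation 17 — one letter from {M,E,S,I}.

1. P0: load  L3  bus=[BusRd]  L3: P0=E P1=I P2=I  mem[L3]=80
2. P2: store L3 := 4  bus=[BusRdX]  L3: P0=I P1=I P2=M  mem[L3]=80
3. P1: store L3 := 90  bus=[BusRdX,Flush]  L3: P0=I P1=M P2=I  mem[L3]=4
4. P1: load  L3  bus=[-]  L3: P0=I P1=M P2=I  mem[L3]=4
5. P1: load  L3  bus=[-]  L3: P0=I P1=M P2=I  mem[L3]=4
6. P2: store L3 := 5  bus=[BusRdX,Flush]  L3: P0=I P1=I P2=M  mem[L3]=90
7. P1: load  L1  bus=[BusRd]  L1: P0=I P1=E P2=I  mem[L1]=20
8. P0: load  L3  bus=[BusRd,Flush]  L3: P0=S P1=I P2=S  mem[L3]=5
9. P0: store L1 := 35  bus=[BusRdX]  L1: P0=M P1=I P2=I  mem[L1]=20
10. P0: store L3 := 32  bus=[BusUpgr]  L3: P0=M P1=I P2=I  mem[L3]=5
11. P2: load  L3  bus=[BusRd,Flush]  L3: P0=S P1=I P2=S  mem[L3]=32
12. P0: store L1 := 53  bus=[-]  L1: P0=M P1=I P2=I  mem[L1]=20
13. P0: store L3 := 56  bus=[BusUpgr]  L3: P0=M P1=I P2=I  mem[L3]=32
14. P1: load  L3  bus=[BusRd,Flush]  L3: P0=S P1=S P2=I  mem[L3]=56
15. P2: store L0 := 87  bus=[BusRdX]  L0: P0=I P1=I P2=M  mem[L0]=50
16. P1: load  L3  bus=[-]  L3: P0=S P1=S P2=I  mem[L3]=56
17. P0: load  L3  bus=[-]  L3: P0=S P1=S P2=I  mem[L3]=56
18. P2: store L0 := 70  bus=[-]  L0: P0=I P1=I P2=M  mem[L0]=50
19. P2: load  L0  bus=[-]  L0: P0=I P1=I P2=M  mem[L0]=50
20. P2: load  L2  bus=[BusRd]  L2: P0=I P1=I P2=E  mem[L2]=50
21. P0: load  L1  bus=[-]  L1: P0=M P1=I P2=I  mem[L1]=20
22. P1: load  L3  bus=[-]  L3: P0=S P1=S P2=I  mem[L3]=56
23. P2: store L3 := 99  bus=[BusRdX]  L3: P0=I P1=I P2=M  mem[L3]=56
24. P0: load  L3  bus=[BusRd,Flush]  L3: P0=S P1=I P2=S  mem[L3]=99
25. P2: load  L1  bus=[BusRd,Flush]  L1: P0=S P1=I P2=S  mem[L1]=53
26. P1: load  L3  bus=[BusRd]  L3: P0=S P1=S P2=S  mem[L3]=99
27. P0: store L3 := 83  bus=[BusUpgr]  L3: P0=M P1=I P2=I  mem[L3]=99
28. P1: load  L2  bus=[BusRd]  L2: P0=I P1=S P2=S  mem[L2]=50

state = S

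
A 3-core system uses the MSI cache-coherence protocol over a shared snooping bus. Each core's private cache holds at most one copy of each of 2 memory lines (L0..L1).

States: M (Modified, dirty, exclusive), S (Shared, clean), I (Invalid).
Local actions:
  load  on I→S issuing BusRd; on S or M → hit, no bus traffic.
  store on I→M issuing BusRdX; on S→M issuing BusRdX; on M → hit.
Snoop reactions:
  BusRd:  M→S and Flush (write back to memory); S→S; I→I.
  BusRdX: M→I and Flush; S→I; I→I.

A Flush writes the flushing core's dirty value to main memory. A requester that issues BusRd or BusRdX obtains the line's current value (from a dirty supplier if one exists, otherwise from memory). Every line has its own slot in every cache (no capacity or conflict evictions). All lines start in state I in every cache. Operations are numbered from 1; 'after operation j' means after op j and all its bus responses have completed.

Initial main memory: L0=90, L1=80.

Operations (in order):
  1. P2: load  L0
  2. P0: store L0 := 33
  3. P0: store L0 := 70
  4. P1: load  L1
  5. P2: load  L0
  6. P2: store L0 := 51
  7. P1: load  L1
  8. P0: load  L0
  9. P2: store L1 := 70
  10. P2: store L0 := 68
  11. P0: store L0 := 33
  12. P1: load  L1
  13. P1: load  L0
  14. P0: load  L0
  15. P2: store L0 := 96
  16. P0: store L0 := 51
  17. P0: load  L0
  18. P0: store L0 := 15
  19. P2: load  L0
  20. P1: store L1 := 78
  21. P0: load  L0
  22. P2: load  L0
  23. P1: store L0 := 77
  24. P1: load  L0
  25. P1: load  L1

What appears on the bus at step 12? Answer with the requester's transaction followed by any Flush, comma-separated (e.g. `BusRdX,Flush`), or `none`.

bus = BusRd,Flush

step 1: P2: load  L0  ⟶  IIS  (L0)  txn=BusRd  M[L0]=90
step 2: P0: store L0 := 33  ⟶  MII  (L0)  txn=BusRdX  M[L0]=90
step 3: P0: store L0 := 70  ⟶  MII  (L0)  txn=∅  M[L0]=90
step 4: P1: load  L1  ⟶  ISI  (L1)  txn=BusRd  M[L1]=80
step 5: P2: load  L0  ⟶  SIS  (L0)  txn=BusRd+Flush  M[L0]=70
step 6: P2: store L0 := 51  ⟶  IIM  (L0)  txn=BusRdX  M[L0]=70
step 7: P1: load  L1  ⟶  ISI  (L1)  txn=∅  M[L1]=80
step 8: P0: load  L0  ⟶  SIS  (L0)  txn=BusRd+Flush  M[L0]=51
step 9: P2: store L1 := 70  ⟶  IIM  (L1)  txn=BusRdX  M[L1]=80
step 10: P2: store L0 := 68  ⟶  IIM  (L0)  txn=BusRdX  M[L0]=51
step 11: P0: store L0 := 33  ⟶  MII  (L0)  txn=BusRdX+Flush  M[L0]=68
step 12: P1: load  L1  ⟶  ISS  (L1)  txn=BusRd+Flush  M[L1]=70
step 13: P1: load  L0  ⟶  SSI  (L0)  txn=BusRd+Flush  M[L0]=33
step 14: P0: load  L0  ⟶  SSI  (L0)  txn=∅  M[L0]=33
step 15: P2: store L0 := 96  ⟶  IIM  (L0)  txn=BusRdX  M[L0]=33
step 16: P0: store L0 := 51  ⟶  MII  (L0)  txn=BusRdX+Flush  M[L0]=96
step 17: P0: load  L0  ⟶  MII  (L0)  txn=∅  M[L0]=96
step 18: P0: store L0 := 15  ⟶  MII  (L0)  txn=∅  M[L0]=96
step 19: P2: load  L0  ⟶  SIS  (L0)  txn=BusRd+Flush  M[L0]=15
step 20: P1: store L1 := 78  ⟶  IMI  (L1)  txn=BusRdX  M[L1]=70
step 21: P0: load  L0  ⟶  SIS  (L0)  txn=∅  M[L0]=15
step 22: P2: load  L0  ⟶  SIS  (L0)  txn=∅  M[L0]=15
step 23: P1: store L0 := 77  ⟶  IMI  (L0)  txn=BusRdX  M[L0]=15
step 24: P1: load  L0  ⟶  IMI  (L0)  txn=∅  M[L0]=15
step 25: P1: load  L1  ⟶  IMI  (L1)  txn=∅  M[L1]=70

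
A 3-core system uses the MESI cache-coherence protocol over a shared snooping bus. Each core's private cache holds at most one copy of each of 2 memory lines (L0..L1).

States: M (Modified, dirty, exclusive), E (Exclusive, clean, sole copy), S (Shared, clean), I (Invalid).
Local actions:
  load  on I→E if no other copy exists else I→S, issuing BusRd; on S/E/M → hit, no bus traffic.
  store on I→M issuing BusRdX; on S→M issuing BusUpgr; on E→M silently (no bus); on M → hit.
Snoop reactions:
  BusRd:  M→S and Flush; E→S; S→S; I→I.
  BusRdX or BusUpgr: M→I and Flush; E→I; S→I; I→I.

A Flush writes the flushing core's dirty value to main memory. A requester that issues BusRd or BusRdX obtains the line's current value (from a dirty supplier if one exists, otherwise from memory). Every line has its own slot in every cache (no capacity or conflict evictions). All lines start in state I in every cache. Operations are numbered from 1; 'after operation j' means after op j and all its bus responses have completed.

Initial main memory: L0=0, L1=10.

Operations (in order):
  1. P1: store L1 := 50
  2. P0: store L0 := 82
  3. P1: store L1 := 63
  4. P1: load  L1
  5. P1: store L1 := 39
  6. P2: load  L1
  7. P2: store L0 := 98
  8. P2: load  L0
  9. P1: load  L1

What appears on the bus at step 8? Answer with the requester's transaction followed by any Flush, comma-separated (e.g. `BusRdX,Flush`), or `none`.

bus = none

step 1: P1: store L1 := 50  ⟶  IMI  (L1)  txn=BusRdX  M[L1]=10
step 2: P0: store L0 := 82  ⟶  MII  (L0)  txn=BusRdX  M[L0]=0
step 3: P1: store L1 := 63  ⟶  IMI  (L1)  txn=∅  M[L1]=10
step 4: P1: load  L1  ⟶  IMI  (L1)  txn=∅  M[L1]=10
step 5: P1: store L1 := 39  ⟶  IMI  (L1)  txn=∅  M[L1]=10
step 6: P2: load  L1  ⟶  ISS  (L1)  txn=BusRd+Flush  M[L1]=39
step 7: P2: store L0 := 98  ⟶  IIM  (L0)  txn=BusRdX+Flush  M[L0]=82
step 8: P2: load  L0  ⟶  IIM  (L0)  txn=∅  M[L0]=82
step 9: P1: load  L1  ⟶  ISS  (L1)  txn=∅  M[L1]=39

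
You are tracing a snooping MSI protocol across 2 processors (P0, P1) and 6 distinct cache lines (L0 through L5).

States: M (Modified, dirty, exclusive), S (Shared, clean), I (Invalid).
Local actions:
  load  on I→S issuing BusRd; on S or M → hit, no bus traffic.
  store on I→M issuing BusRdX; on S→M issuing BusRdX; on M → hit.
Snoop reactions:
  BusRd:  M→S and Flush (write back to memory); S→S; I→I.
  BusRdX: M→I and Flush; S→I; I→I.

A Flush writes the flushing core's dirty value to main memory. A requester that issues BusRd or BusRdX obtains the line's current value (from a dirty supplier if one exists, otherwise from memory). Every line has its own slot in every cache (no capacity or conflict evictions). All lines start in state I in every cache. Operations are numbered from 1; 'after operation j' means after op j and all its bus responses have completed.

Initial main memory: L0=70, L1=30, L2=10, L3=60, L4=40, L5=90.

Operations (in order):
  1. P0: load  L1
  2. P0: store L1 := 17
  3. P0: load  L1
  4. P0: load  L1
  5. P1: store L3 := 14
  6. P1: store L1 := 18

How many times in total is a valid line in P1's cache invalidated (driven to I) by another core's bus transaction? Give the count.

  op1 P0: load  L1 → S/I on L1; bus BusRd; mem=30
  op2 P0: store L1 := 17 → M/I on L1; bus BusRdX; mem=30
  op3 P0: load  L1 → M/I on L1; bus (none); mem=30
  op4 P0: load  L1 → M/I on L1; bus (none); mem=30
  op5 P1: store L3 := 14 → I/M on L3; bus BusRdX; mem=60
  op6 P1: store L1 := 18 → I/M on L1; bus BusRdX Flush; mem=17

invalidations = 0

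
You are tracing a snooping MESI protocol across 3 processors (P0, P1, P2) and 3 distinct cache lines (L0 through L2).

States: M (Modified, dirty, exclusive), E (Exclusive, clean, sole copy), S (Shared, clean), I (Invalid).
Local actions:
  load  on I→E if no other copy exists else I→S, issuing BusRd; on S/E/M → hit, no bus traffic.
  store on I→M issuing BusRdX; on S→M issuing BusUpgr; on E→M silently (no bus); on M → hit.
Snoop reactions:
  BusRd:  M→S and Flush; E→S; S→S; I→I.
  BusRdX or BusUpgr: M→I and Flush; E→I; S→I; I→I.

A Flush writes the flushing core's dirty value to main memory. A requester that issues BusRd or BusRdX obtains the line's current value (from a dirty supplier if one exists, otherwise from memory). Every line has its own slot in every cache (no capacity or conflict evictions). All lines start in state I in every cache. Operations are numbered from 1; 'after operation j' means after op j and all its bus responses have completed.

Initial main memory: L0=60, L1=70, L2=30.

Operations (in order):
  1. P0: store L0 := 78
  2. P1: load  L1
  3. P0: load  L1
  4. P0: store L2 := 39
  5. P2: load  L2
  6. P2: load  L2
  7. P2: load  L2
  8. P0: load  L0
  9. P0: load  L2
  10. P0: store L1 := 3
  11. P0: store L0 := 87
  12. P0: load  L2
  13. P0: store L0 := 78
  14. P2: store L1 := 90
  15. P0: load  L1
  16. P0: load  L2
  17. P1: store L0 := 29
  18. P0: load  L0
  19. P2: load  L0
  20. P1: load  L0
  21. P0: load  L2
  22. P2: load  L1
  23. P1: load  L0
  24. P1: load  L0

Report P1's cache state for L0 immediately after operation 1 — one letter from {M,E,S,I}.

state = I

[1] P0: store L0 := 78 | P0:M(78), P1:I, P2:I | bus: BusRdX
[2] P1: load  L1 | P0:I, P1:E(70), P2:I | bus: BusRd
[3] P0: load  L1 | P0:S(70), P1:S(70), P2:I | bus: BusRd
[4] P0: store L2 := 39 | P0:M(39), P1:I, P2:I | bus: BusRdX
[5] P2: load  L2 | P0:S(39), P1:I, P2:S(39) | bus: BusRd,Flush
[6] P2: load  L2 | P0:S(39), P1:I, P2:S(39) | bus: none
[7] P2: load  L2 | P0:S(39), P1:I, P2:S(39) | bus: none
[8] P0: load  L0 | P0:M(78), P1:I, P2:I | bus: none
[9] P0: load  L2 | P0:S(39), P1:I, P2:S(39) | bus: none
[10] P0: store L1 := 3 | P0:M(3), P1:I, P2:I | bus: BusUpgr
[11] P0: store L0 := 87 | P0:M(87), P1:I, P2:I | bus: none
[12] P0: load  L2 | P0:S(39), P1:I, P2:S(39) | bus: none
[13] P0: store L0 := 78 | P0:M(78), P1:I, P2:I | bus: none
[14] P2: store L1 := 90 | P0:I, P1:I, P2:M(90) | bus: BusRdX,Flush
[15] P0: load  L1 | P0:S(90), P1:I, P2:S(90) | bus: BusRd,Flush
[16] P0: load  L2 | P0:S(39), P1:I, P2:S(39) | bus: none
[17] P1: store L0 := 29 | P0:I, P1:M(29), P2:I | bus: BusRdX,Flush
[18] P0: load  L0 | P0:S(29), P1:S(29), P2:I | bus: BusRd,Flush
[19] P2: load  L0 | P0:S(29), P1:S(29), P2:S(29) | bus: BusRd
[20] P1: load  L0 | P0:S(29), P1:S(29), P2:S(29) | bus: none
[21] P0: load  L2 | P0:S(39), P1:I, P2:S(39) | bus: none
[22] P2: load  L1 | P0:S(90), P1:I, P2:S(90) | bus: none
[23] P1: load  L0 | P0:S(29), P1:S(29), P2:S(29) | bus: none
[24] P1: load  L0 | P0:S(29), P1:S(29), P2:S(29) | bus: none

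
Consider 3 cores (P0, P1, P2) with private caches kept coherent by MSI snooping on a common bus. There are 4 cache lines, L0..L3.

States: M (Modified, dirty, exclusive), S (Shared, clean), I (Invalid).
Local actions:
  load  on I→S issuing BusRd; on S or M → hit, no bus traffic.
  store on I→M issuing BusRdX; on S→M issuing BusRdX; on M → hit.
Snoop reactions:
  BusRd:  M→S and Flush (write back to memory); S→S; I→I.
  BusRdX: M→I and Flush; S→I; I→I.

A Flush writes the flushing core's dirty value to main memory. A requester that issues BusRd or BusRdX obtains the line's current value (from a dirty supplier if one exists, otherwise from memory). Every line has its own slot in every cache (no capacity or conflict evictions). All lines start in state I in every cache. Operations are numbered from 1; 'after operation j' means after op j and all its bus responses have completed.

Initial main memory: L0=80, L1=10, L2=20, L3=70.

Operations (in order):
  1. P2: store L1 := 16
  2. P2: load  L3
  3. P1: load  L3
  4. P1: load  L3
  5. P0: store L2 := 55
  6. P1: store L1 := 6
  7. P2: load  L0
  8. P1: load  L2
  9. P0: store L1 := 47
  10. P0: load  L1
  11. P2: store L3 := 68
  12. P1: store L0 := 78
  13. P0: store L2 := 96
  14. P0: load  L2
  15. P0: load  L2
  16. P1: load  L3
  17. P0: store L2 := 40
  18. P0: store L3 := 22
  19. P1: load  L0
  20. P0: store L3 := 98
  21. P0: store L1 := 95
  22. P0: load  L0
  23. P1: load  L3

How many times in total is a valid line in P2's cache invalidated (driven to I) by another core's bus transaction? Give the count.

invalidations = 3

step 1: P2: store L1 := 16  ⟶  IIM  (L1)  txn=BusRdX  M[L1]=10
step 2: P2: load  L3  ⟶  IIS  (L3)  txn=BusRd  M[L3]=70
step 3: P1: load  L3  ⟶  ISS  (L3)  txn=BusRd  M[L3]=70
step 4: P1: load  L3  ⟶  ISS  (L3)  txn=∅  M[L3]=70
step 5: P0: store L2 := 55  ⟶  MII  (L2)  txn=BusRdX  M[L2]=20
step 6: P1: store L1 := 6  ⟶  IMI  (L1)  txn=BusRdX+Flush  M[L1]=16
step 7: P2: load  L0  ⟶  IIS  (L0)  txn=BusRd  M[L0]=80
step 8: P1: load  L2  ⟶  SSI  (L2)  txn=BusRd+Flush  M[L2]=55
step 9: P0: store L1 := 47  ⟶  MII  (L1)  txn=BusRdX+Flush  M[L1]=6
step 10: P0: load  L1  ⟶  MII  (L1)  txn=∅  M[L1]=6
step 11: P2: store L3 := 68  ⟶  IIM  (L3)  txn=BusRdX  M[L3]=70
step 12: P1: store L0 := 78  ⟶  IMI  (L0)  txn=BusRdX  M[L0]=80
step 13: P0: store L2 := 96  ⟶  MII  (L2)  txn=BusRdX  M[L2]=55
step 14: P0: load  L2  ⟶  MII  (L2)  txn=∅  M[L2]=55
step 15: P0: load  L2  ⟶  MII  (L2)  txn=∅  M[L2]=55
step 16: P1: load  L3  ⟶  ISS  (L3)  txn=BusRd+Flush  M[L3]=68
step 17: P0: store L2 := 40  ⟶  MII  (L2)  txn=∅  M[L2]=55
step 18: P0: store L3 := 22  ⟶  MII  (L3)  txn=BusRdX  M[L3]=68
step 19: P1: load  L0  ⟶  IMI  (L0)  txn=∅  M[L0]=80
step 20: P0: store L3 := 98  ⟶  MII  (L3)  txn=∅  M[L3]=68
step 21: P0: store L1 := 95  ⟶  MII  (L1)  txn=∅  M[L1]=6
step 22: P0: load  L0  ⟶  SSI  (L0)  txn=BusRd+Flush  M[L0]=78
step 23: P1: load  L3  ⟶  SSI  (L3)  txn=BusRd+Flush  M[L3]=98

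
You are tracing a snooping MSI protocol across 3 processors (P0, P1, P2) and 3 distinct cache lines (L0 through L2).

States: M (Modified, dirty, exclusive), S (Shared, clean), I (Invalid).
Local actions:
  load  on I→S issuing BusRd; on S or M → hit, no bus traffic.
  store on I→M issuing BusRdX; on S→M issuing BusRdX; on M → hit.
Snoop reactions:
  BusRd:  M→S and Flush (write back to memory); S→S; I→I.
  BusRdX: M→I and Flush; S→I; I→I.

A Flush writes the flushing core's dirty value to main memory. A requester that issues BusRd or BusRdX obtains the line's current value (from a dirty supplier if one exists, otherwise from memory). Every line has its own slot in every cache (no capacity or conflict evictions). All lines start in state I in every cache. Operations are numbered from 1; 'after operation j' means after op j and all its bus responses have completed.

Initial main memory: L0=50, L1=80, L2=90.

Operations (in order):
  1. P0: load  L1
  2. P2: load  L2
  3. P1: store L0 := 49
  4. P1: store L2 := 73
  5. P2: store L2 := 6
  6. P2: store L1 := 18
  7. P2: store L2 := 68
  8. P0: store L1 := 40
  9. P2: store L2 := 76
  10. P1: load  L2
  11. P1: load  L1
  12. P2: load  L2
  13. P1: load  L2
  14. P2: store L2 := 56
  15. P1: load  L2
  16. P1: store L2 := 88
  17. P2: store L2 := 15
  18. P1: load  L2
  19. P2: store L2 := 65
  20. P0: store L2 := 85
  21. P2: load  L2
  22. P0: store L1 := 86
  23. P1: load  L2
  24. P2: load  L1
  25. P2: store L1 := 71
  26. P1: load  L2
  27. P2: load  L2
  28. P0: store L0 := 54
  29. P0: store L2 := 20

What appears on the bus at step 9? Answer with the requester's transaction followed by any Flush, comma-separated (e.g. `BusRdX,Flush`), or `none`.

bus = none

step 1: P0: load  L1  ⟶  SII  (L1)  txn=BusRd  M[L1]=80
step 2: P2: load  L2  ⟶  IIS  (L2)  txn=BusRd  M[L2]=90
step 3: P1: store L0 := 49  ⟶  IMI  (L0)  txn=BusRdX  M[L0]=50
step 4: P1: store L2 := 73  ⟶  IMI  (L2)  txn=BusRdX  M[L2]=90
step 5: P2: store L2 := 6  ⟶  IIM  (L2)  txn=BusRdX+Flush  M[L2]=73
step 6: P2: store L1 := 18  ⟶  IIM  (L1)  txn=BusRdX  M[L1]=80
step 7: P2: store L2 := 68  ⟶  IIM  (L2)  txn=∅  M[L2]=73
step 8: P0: store L1 := 40  ⟶  MII  (L1)  txn=BusRdX+Flush  M[L1]=18
step 9: P2: store L2 := 76  ⟶  IIM  (L2)  txn=∅  M[L2]=73
step 10: P1: load  L2  ⟶  ISS  (L2)  txn=BusRd+Flush  M[L2]=76
step 11: P1: load  L1  ⟶  SSI  (L1)  txn=BusRd+Flush  M[L1]=40
step 12: P2: load  L2  ⟶  ISS  (L2)  txn=∅  M[L2]=76
step 13: P1: load  L2  ⟶  ISS  (L2)  txn=∅  M[L2]=76
step 14: P2: store L2 := 56  ⟶  IIM  (L2)  txn=BusRdX  M[L2]=76
step 15: P1: load  L2  ⟶  ISS  (L2)  txn=BusRd+Flush  M[L2]=56
step 16: P1: store L2 := 88  ⟶  IMI  (L2)  txn=BusRdX  M[L2]=56
step 17: P2: store L2 := 15  ⟶  IIM  (L2)  txn=BusRdX+Flush  M[L2]=88
step 18: P1: load  L2  ⟶  ISS  (L2)  txn=BusRd+Flush  M[L2]=15
step 19: P2: store L2 := 65  ⟶  IIM  (L2)  txn=BusRdX  M[L2]=15
step 20: P0: store L2 := 85  ⟶  MII  (L2)  txn=BusRdX+Flush  M[L2]=65
step 21: P2: load  L2  ⟶  SIS  (L2)  txn=BusRd+Flush  M[L2]=85
step 22: P0: store L1 := 86  ⟶  MII  (L1)  txn=BusRdX  M[L1]=40
step 23: P1: load  L2  ⟶  SSS  (L2)  txn=BusRd  M[L2]=85
step 24: P2: load  L1  ⟶  SIS  (L1)  txn=BusRd+Flush  M[L1]=86
step 25: P2: store L1 := 71  ⟶  IIM  (L1)  txn=BusRdX  M[L1]=86
step 26: P1: load  L2  ⟶  SSS  (L2)  txn=∅  M[L2]=85
step 27: P2: load  L2  ⟶  SSS  (L2)  txn=∅  M[L2]=85
step 28: P0: store L0 := 54  ⟶  MII  (L0)  txn=BusRdX+Flush  M[L0]=49
step 29: P0: store L2 := 20  ⟶  MII  (L2)  txn=BusRdX  M[L2]=85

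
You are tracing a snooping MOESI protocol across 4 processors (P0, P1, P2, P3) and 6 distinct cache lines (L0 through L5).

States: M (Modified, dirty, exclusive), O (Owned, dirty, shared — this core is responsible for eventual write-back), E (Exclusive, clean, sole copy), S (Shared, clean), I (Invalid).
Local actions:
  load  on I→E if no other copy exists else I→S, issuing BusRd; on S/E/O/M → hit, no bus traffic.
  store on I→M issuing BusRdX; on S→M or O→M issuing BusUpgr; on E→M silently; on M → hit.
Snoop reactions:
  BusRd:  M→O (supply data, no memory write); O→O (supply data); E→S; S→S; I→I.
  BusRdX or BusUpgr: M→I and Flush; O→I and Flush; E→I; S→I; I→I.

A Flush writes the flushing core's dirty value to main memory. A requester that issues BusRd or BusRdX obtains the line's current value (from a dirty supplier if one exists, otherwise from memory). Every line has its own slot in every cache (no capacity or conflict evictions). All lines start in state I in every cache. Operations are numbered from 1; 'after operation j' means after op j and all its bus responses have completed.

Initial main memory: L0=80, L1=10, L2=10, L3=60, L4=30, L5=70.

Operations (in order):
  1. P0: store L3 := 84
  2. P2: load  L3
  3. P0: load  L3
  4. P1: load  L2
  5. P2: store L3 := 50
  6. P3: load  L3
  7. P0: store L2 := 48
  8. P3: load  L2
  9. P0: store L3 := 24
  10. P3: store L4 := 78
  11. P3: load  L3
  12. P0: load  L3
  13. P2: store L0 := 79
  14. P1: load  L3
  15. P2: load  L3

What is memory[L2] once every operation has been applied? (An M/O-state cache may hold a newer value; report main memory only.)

step 1: P0: store L3 := 84  ⟶  MIII  (L3)  txn=BusRdX  M[L3]=60
step 2: P2: load  L3  ⟶  OISI  (L3)  txn=BusRd  M[L3]=60
step 3: P0: load  L3  ⟶  OISI  (L3)  txn=∅  M[L3]=60
step 4: P1: load  L2  ⟶  IEII  (L2)  txn=BusRd  M[L2]=10
step 5: P2: store L3 := 50  ⟶  IIMI  (L3)  txn=BusUpgr+Flush  M[L3]=84
step 6: P3: load  L3  ⟶  IIOS  (L3)  txn=BusRd  M[L3]=84
step 7: P0: store L2 := 48  ⟶  MIII  (L2)  txn=BusRdX  M[L2]=10
step 8: P3: load  L2  ⟶  OIIS  (L2)  txn=BusRd  M[L2]=10
step 9: P0: store L3 := 24  ⟶  MIII  (L3)  txn=BusRdX+Flush  M[L3]=50
step 10: P3: store L4 := 78  ⟶  IIIM  (L4)  txn=BusRdX  M[L4]=30
step 11: P3: load  L3  ⟶  OIIS  (L3)  txn=BusRd  M[L3]=50
step 12: P0: load  L3  ⟶  OIIS  (L3)  txn=∅  M[L3]=50
step 13: P2: store L0 := 79  ⟶  IIMI  (L0)  txn=BusRdX  M[L0]=80
step 14: P1: load  L3  ⟶  OSIS  (L3)  txn=BusRd  M[L3]=50
step 15: P2: load  L3  ⟶  OSSS  (L3)  txn=BusRd  M[L3]=50

memory[L2] = 10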